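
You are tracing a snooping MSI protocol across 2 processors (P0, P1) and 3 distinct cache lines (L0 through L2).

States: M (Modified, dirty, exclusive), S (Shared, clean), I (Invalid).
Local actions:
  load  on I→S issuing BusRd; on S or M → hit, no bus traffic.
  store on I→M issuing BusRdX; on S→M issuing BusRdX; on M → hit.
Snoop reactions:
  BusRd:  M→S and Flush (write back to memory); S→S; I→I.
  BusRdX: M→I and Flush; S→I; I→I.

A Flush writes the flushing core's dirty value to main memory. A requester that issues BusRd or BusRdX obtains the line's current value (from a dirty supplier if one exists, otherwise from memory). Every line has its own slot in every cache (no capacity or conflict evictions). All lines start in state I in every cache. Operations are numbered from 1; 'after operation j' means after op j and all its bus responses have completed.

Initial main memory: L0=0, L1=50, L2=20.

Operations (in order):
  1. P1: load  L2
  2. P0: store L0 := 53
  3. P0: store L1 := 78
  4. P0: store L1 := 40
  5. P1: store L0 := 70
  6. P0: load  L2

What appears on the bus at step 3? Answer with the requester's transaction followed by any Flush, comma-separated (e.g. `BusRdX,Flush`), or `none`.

bus = BusRdX

1. P1: load  L2  bus=[BusRd]  L2: P0=I P1=S  mem[L2]=20
2. P0: store L0 := 53  bus=[BusRdX]  L0: P0=M P1=I  mem[L0]=0
3. P0: store L1 := 78  bus=[BusRdX]  L1: P0=M P1=I  mem[L1]=50
4. P0: store L1 := 40  bus=[-]  L1: P0=M P1=I  mem[L1]=50
5. P1: store L0 := 70  bus=[BusRdX,Flush]  L0: P0=I P1=M  mem[L0]=53
6. P0: load  L2  bus=[BusRd]  L2: P0=S P1=S  mem[L2]=20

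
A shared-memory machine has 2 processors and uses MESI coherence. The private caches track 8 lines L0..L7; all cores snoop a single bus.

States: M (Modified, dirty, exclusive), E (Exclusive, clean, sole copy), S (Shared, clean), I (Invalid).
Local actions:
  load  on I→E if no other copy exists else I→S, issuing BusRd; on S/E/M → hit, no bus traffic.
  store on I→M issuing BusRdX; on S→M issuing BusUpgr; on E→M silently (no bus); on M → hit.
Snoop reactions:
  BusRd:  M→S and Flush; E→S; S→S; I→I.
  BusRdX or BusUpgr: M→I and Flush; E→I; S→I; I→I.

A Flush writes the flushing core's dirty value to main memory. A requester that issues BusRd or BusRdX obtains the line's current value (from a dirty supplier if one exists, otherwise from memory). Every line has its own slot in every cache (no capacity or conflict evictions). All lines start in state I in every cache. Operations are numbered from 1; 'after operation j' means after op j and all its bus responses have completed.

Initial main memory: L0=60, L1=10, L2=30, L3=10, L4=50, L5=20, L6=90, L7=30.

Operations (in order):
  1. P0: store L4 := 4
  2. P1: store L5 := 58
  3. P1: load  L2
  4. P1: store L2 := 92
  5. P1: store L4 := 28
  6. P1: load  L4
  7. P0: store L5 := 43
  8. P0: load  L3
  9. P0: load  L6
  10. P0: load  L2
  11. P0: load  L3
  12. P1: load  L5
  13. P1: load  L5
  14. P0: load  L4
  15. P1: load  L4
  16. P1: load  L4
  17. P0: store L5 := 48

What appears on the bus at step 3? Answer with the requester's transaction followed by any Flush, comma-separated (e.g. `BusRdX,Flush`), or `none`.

[1] P0: store L4 := 4 | P0:M(4), P1:I | bus: BusRdX
[2] P1: store L5 := 58 | P0:I, P1:M(58) | bus: BusRdX
[3] P1: load  L2 | P0:I, P1:E(30) | bus: BusRd
[4] P1: store L2 := 92 | P0:I, P1:M(92) | bus: none
[5] P1: store L4 := 28 | P0:I, P1:M(28) | bus: BusRdX,Flush
[6] P1: load  L4 | P0:I, P1:M(28) | bus: none
[7] P0: store L5 := 43 | P0:M(43), P1:I | bus: BusRdX,Flush
[8] P0: load  L3 | P0:E(10), P1:I | bus: BusRd
[9] P0: load  L6 | P0:E(90), P1:I | bus: BusRd
[10] P0: load  L2 | P0:S(92), P1:S(92) | bus: BusRd,Flush
[11] P0: load  L3 | P0:E(10), P1:I | bus: none
[12] P1: load  L5 | P0:S(43), P1:S(43) | bus: BusRd,Flush
[13] P1: load  L5 | P0:S(43), P1:S(43) | bus: none
[14] P0: load  L4 | P0:S(28), P1:S(28) | bus: BusRd,Flush
[15] P1: load  L4 | P0:S(28), P1:S(28) | bus: none
[16] P1: load  L4 | P0:S(28), P1:S(28) | bus: none
[17] P0: store L5 := 48 | P0:M(48), P1:I | bus: BusUpgr

bus = BusRd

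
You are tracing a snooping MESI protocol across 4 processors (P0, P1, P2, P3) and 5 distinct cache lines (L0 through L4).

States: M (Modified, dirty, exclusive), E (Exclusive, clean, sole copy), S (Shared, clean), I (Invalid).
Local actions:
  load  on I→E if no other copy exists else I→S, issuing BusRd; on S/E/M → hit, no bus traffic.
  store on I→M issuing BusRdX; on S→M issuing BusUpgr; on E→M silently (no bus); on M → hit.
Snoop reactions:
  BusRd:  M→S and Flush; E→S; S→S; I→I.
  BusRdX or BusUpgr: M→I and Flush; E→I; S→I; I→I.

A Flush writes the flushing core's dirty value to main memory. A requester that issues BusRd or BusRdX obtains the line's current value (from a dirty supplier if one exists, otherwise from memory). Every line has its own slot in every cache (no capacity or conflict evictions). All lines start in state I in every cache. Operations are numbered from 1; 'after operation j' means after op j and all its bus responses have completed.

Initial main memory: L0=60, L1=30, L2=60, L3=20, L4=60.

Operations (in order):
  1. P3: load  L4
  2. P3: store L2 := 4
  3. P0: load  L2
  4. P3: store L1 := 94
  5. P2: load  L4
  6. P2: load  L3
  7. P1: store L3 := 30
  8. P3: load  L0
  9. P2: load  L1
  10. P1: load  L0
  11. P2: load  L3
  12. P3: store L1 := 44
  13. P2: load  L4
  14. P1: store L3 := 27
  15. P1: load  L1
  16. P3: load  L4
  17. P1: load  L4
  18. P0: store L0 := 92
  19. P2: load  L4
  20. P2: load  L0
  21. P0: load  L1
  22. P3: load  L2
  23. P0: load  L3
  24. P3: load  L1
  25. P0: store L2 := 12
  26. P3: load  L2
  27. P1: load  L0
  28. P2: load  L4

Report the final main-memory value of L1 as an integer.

memory[L1] = 44

  op1 P3: load  L4 → I/I/I/E on L4; bus BusRd; mem=60
  op2 P3: store L2 := 4 → I/I/I/M on L2; bus BusRdX; mem=60
  op3 P0: load  L2 → S/I/I/S on L2; bus BusRd Flush; mem=4
  op4 P3: store L1 := 94 → I/I/I/M on L1; bus BusRdX; mem=30
  op5 P2: load  L4 → I/I/S/S on L4; bus BusRd; mem=60
  op6 P2: load  L3 → I/I/E/I on L3; bus BusRd; mem=20
  op7 P1: store L3 := 30 → I/M/I/I on L3; bus BusRdX; mem=20
  op8 P3: load  L0 → I/I/I/E on L0; bus BusRd; mem=60
  op9 P2: load  L1 → I/I/S/S on L1; bus BusRd Flush; mem=94
  op10 P1: load  L0 → I/S/I/S on L0; bus BusRd; mem=60
  op11 P2: load  L3 → I/S/S/I on L3; bus BusRd Flush; mem=30
  op12 P3: store L1 := 44 → I/I/I/M on L1; bus BusUpgr; mem=94
  op13 P2: load  L4 → I/I/S/S on L4; bus (none); mem=60
  op14 P1: store L3 := 27 → I/M/I/I on L3; bus BusUpgr; mem=30
  op15 P1: load  L1 → I/S/I/S on L1; bus BusRd Flush; mem=44
  op16 P3: load  L4 → I/I/S/S on L4; bus (none); mem=60
  op17 P1: load  L4 → I/S/S/S on L4; bus BusRd; mem=60
  op18 P0: store L0 := 92 → M/I/I/I on L0; bus BusRdX; mem=60
  op19 P2: load  L4 → I/S/S/S on L4; bus (none); mem=60
  op20 P2: load  L0 → S/I/S/I on L0; bus BusRd Flush; mem=92
  op21 P0: load  L1 → S/S/I/S on L1; bus BusRd; mem=44
  op22 P3: load  L2 → S/I/I/S on L2; bus (none); mem=4
  op23 P0: load  L3 → S/S/I/I on L3; bus BusRd Flush; mem=27
  op24 P3: load  L1 → S/S/I/S on L1; bus (none); mem=44
  op25 P0: store L2 := 12 → M/I/I/I on L2; bus BusUpgr; mem=4
  op26 P3: load  L2 → S/I/I/S on L2; bus BusRd Flush; mem=12
  op27 P1: load  L0 → S/S/S/I on L0; bus BusRd; mem=92
  op28 P2: load  L4 → I/S/S/S on L4; bus (none); mem=60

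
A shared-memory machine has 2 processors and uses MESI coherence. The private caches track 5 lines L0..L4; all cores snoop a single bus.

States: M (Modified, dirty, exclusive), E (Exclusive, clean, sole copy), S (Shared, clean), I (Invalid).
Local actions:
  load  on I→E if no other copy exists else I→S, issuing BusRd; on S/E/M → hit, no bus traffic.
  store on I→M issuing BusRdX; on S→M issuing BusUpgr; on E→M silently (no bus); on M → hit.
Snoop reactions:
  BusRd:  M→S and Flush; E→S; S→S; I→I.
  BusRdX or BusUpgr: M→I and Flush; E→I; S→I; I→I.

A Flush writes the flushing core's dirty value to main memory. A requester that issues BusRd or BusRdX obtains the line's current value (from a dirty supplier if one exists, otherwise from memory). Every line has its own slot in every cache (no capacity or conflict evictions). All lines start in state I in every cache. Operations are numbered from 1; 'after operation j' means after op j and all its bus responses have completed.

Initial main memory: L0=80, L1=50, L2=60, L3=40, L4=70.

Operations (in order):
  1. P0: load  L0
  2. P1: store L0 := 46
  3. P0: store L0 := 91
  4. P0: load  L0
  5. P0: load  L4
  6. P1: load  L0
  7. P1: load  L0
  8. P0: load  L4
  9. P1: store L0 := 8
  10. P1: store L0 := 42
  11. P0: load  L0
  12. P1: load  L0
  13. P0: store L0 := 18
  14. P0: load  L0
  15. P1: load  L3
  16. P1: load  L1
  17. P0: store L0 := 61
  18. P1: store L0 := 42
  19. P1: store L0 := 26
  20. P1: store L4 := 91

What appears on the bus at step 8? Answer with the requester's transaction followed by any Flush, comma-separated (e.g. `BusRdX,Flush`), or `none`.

bus = none

[1] P0: load  L0 | P0:E(80), P1:I | bus: BusRd
[2] P1: store L0 := 46 | P0:I, P1:M(46) | bus: BusRdX
[3] P0: store L0 := 91 | P0:M(91), P1:I | bus: BusRdX,Flush
[4] P0: load  L0 | P0:M(91), P1:I | bus: none
[5] P0: load  L4 | P0:E(70), P1:I | bus: BusRd
[6] P1: load  L0 | P0:S(91), P1:S(91) | bus: BusRd,Flush
[7] P1: load  L0 | P0:S(91), P1:S(91) | bus: none
[8] P0: load  L4 | P0:E(70), P1:I | bus: none
[9] P1: store L0 := 8 | P0:I, P1:M(8) | bus: BusUpgr
[10] P1: store L0 := 42 | P0:I, P1:M(42) | bus: none
[11] P0: load  L0 | P0:S(42), P1:S(42) | bus: BusRd,Flush
[12] P1: load  L0 | P0:S(42), P1:S(42) | bus: none
[13] P0: store L0 := 18 | P0:M(18), P1:I | bus: BusUpgr
[14] P0: load  L0 | P0:M(18), P1:I | bus: none
[15] P1: load  L3 | P0:I, P1:E(40) | bus: BusRd
[16] P1: load  L1 | P0:I, P1:E(50) | bus: BusRd
[17] P0: store L0 := 61 | P0:M(61), P1:I | bus: none
[18] P1: store L0 := 42 | P0:I, P1:M(42) | bus: BusRdX,Flush
[19] P1: store L0 := 26 | P0:I, P1:M(26) | bus: none
[20] P1: store L4 := 91 | P0:I, P1:M(91) | bus: BusRdX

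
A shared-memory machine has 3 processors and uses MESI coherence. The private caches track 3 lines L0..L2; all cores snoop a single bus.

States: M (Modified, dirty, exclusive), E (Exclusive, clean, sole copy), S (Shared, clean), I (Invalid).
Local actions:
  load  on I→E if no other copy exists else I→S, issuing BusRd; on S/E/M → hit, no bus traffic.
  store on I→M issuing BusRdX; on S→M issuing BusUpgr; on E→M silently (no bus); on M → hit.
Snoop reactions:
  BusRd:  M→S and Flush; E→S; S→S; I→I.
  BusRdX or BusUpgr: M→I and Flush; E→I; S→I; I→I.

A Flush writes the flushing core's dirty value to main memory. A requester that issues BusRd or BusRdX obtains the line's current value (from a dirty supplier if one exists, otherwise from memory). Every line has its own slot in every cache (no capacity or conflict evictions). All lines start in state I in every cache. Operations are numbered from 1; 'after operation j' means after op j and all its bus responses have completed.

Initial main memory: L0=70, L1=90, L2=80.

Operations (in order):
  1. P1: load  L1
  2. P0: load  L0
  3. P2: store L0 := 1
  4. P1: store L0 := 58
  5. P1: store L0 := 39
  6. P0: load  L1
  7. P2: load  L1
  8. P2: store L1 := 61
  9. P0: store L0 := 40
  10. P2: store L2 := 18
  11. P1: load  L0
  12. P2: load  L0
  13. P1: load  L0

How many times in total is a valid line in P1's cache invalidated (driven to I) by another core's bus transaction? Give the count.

step 1: P1: load  L1  ⟶  IEI  (L1)  txn=BusRd  M[L1]=90
step 2: P0: load  L0  ⟶  EII  (L0)  txn=BusRd  M[L0]=70
step 3: P2: store L0 := 1  ⟶  IIM  (L0)  txn=BusRdX  M[L0]=70
step 4: P1: store L0 := 58  ⟶  IMI  (L0)  txn=BusRdX+Flush  M[L0]=1
step 5: P1: store L0 := 39  ⟶  IMI  (L0)  txn=∅  M[L0]=1
step 6: P0: load  L1  ⟶  SSI  (L1)  txn=BusRd  M[L1]=90
step 7: P2: load  L1  ⟶  SSS  (L1)  txn=BusRd  M[L1]=90
step 8: P2: store L1 := 61  ⟶  IIM  (L1)  txn=BusUpgr  M[L1]=90
step 9: P0: store L0 := 40  ⟶  MII  (L0)  txn=BusRdX+Flush  M[L0]=39
step 10: P2: store L2 := 18  ⟶  IIM  (L2)  txn=BusRdX  M[L2]=80
step 11: P1: load  L0  ⟶  SSI  (L0)  txn=BusRd+Flush  M[L0]=40
step 12: P2: load  L0  ⟶  SSS  (L0)  txn=BusRd  M[L0]=40
step 13: P1: load  L0  ⟶  SSS  (L0)  txn=∅  M[L0]=40

invalidations = 2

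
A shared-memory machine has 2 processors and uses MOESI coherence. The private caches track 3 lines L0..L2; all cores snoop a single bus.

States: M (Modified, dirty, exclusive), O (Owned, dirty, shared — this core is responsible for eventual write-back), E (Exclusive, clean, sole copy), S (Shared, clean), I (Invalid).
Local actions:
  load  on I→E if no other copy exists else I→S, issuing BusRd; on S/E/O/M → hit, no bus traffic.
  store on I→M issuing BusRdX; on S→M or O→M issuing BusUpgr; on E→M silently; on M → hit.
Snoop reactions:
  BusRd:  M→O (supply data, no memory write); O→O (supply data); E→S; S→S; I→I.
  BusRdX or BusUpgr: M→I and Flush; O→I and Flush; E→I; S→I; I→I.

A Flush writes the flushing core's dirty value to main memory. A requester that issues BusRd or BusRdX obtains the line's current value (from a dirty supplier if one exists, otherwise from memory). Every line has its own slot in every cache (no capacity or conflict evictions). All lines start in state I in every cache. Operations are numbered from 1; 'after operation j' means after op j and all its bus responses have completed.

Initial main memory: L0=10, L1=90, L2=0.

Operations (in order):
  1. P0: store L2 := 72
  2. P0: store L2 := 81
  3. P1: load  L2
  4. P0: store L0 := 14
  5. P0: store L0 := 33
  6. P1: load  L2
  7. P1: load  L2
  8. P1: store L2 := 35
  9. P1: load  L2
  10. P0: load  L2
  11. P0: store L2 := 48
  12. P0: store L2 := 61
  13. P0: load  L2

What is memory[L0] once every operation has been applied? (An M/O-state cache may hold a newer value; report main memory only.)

memory[L0] = 10

step 1: P0: store L2 := 72  ⟶  MI  (L2)  txn=BusRdX  M[L2]=0
step 2: P0: store L2 := 81  ⟶  MI  (L2)  txn=∅  M[L2]=0
step 3: P1: load  L2  ⟶  OS  (L2)  txn=BusRd  M[L2]=0
step 4: P0: store L0 := 14  ⟶  MI  (L0)  txn=BusRdX  M[L0]=10
step 5: P0: store L0 := 33  ⟶  MI  (L0)  txn=∅  M[L0]=10
step 6: P1: load  L2  ⟶  OS  (L2)  txn=∅  M[L2]=0
step 7: P1: load  L2  ⟶  OS  (L2)  txn=∅  M[L2]=0
step 8: P1: store L2 := 35  ⟶  IM  (L2)  txn=BusUpgr+Flush  M[L2]=81
step 9: P1: load  L2  ⟶  IM  (L2)  txn=∅  M[L2]=81
step 10: P0: load  L2  ⟶  SO  (L2)  txn=BusRd  M[L2]=81
step 11: P0: store L2 := 48  ⟶  MI  (L2)  txn=BusUpgr+Flush  M[L2]=35
step 12: P0: store L2 := 61  ⟶  MI  (L2)  txn=∅  M[L2]=35
step 13: P0: load  L2  ⟶  MI  (L2)  txn=∅  M[L2]=35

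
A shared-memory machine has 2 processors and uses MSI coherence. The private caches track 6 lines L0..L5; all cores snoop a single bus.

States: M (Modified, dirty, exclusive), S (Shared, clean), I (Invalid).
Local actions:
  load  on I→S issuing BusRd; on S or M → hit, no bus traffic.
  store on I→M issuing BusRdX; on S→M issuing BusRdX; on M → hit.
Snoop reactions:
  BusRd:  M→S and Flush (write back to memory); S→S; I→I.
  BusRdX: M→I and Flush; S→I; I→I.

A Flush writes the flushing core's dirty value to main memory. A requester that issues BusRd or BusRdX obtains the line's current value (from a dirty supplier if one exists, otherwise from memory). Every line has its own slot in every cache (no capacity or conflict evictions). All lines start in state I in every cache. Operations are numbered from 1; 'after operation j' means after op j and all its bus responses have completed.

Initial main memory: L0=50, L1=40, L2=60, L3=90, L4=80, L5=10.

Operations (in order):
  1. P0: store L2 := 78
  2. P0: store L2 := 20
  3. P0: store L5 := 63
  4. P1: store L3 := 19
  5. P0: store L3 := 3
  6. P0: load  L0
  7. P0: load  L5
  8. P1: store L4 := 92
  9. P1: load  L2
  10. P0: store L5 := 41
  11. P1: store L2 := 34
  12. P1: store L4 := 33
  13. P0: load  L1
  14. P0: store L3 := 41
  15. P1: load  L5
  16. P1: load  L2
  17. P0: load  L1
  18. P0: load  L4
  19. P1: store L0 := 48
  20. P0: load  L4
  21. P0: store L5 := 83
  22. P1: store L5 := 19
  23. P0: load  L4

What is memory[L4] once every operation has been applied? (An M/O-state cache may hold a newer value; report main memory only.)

1. P0: store L2 := 78  bus=[BusRdX]  L2: P0=M P1=I  mem[L2]=60
2. P0: store L2 := 20  bus=[-]  L2: P0=M P1=I  mem[L2]=60
3. P0: store L5 := 63  bus=[BusRdX]  L5: P0=M P1=I  mem[L5]=10
4. P1: store L3 := 19  bus=[BusRdX]  L3: P0=I P1=M  mem[L3]=90
5. P0: store L3 := 3  bus=[BusRdX,Flush]  L3: P0=M P1=I  mem[L3]=19
6. P0: load  L0  bus=[BusRd]  L0: P0=S P1=I  mem[L0]=50
7. P0: load  L5  bus=[-]  L5: P0=M P1=I  mem[L5]=10
8. P1: store L4 := 92  bus=[BusRdX]  L4: P0=I P1=M  mem[L4]=80
9. P1: load  L2  bus=[BusRd,Flush]  L2: P0=S P1=S  mem[L2]=20
10. P0: store L5 := 41  bus=[-]  L5: P0=M P1=I  mem[L5]=10
11. P1: store L2 := 34  bus=[BusRdX]  L2: P0=I P1=M  mem[L2]=20
12. P1: store L4 := 33  bus=[-]  L4: P0=I P1=M  mem[L4]=80
13. P0: load  L1  bus=[BusRd]  L1: P0=S P1=I  mem[L1]=40
14. P0: store L3 := 41  bus=[-]  L3: P0=M P1=I  mem[L3]=19
15. P1: load  L5  bus=[BusRd,Flush]  L5: P0=S P1=S  mem[L5]=41
16. P1: load  L2  bus=[-]  L2: P0=I P1=M  mem[L2]=20
17. P0: load  L1  bus=[-]  L1: P0=S P1=I  mem[L1]=40
18. P0: load  L4  bus=[BusRd,Flush]  L4: P0=S P1=S  mem[L4]=33
19. P1: store L0 := 48  bus=[BusRdX]  L0: P0=I P1=M  mem[L0]=50
20. P0: load  L4  bus=[-]  L4: P0=S P1=S  mem[L4]=33
21. P0: store L5 := 83  bus=[BusRdX]  L5: P0=M P1=I  mem[L5]=41
22. P1: store L5 := 19  bus=[BusRdX,Flush]  L5: P0=I P1=M  mem[L5]=83
23. P0: load  L4  bus=[-]  L4: P0=S P1=S  mem[L4]=33

memory[L4] = 33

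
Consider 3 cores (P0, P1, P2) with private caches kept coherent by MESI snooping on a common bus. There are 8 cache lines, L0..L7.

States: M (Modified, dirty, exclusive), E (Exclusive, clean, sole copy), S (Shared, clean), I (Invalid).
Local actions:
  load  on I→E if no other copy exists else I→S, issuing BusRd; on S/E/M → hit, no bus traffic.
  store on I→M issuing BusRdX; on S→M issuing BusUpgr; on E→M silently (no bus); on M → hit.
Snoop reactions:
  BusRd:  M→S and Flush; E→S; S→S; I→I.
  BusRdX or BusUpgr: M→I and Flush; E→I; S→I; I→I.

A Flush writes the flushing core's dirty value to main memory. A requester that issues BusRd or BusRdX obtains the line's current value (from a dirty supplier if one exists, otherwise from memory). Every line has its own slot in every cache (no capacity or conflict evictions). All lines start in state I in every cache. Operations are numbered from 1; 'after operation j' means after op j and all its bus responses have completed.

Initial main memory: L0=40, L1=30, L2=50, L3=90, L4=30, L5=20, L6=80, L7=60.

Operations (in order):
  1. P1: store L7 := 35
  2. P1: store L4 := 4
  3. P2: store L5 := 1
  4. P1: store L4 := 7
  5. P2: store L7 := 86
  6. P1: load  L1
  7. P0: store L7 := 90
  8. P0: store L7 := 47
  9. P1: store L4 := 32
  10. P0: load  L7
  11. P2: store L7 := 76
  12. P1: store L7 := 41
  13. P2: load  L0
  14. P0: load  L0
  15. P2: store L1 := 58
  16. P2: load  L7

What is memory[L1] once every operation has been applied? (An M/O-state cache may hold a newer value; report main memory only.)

  op1 P1: store L7 := 35 → I/M/I on L7; bus BusRdX; mem=60
  op2 P1: store L4 := 4 → I/M/I on L4; bus BusRdX; mem=30
  op3 P2: store L5 := 1 → I/I/M on L5; bus BusRdX; mem=20
  op4 P1: store L4 := 7 → I/M/I on L4; bus (none); mem=30
  op5 P2: store L7 := 86 → I/I/M on L7; bus BusRdX Flush; mem=35
  op6 P1: load  L1 → I/E/I on L1; bus BusRd; mem=30
  op7 P0: store L7 := 90 → M/I/I on L7; bus BusRdX Flush; mem=86
  op8 P0: store L7 := 47 → M/I/I on L7; bus (none); mem=86
  op9 P1: store L4 := 32 → I/M/I on L4; bus (none); mem=30
  op10 P0: load  L7 → M/I/I on L7; bus (none); mem=86
  op11 P2: store L7 := 76 → I/I/M on L7; bus BusRdX Flush; mem=47
  op12 P1: store L7 := 41 → I/M/I on L7; bus BusRdX Flush; mem=76
  op13 P2: load  L0 → I/I/E on L0; bus BusRd; mem=40
  op14 P0: load  L0 → S/I/S on L0; bus BusRd; mem=40
  op15 P2: store L1 := 58 → I/I/M on L1; bus BusRdX; mem=30
  op16 P2: load  L7 → I/S/S on L7; bus BusRd Flush; mem=41

memory[L1] = 30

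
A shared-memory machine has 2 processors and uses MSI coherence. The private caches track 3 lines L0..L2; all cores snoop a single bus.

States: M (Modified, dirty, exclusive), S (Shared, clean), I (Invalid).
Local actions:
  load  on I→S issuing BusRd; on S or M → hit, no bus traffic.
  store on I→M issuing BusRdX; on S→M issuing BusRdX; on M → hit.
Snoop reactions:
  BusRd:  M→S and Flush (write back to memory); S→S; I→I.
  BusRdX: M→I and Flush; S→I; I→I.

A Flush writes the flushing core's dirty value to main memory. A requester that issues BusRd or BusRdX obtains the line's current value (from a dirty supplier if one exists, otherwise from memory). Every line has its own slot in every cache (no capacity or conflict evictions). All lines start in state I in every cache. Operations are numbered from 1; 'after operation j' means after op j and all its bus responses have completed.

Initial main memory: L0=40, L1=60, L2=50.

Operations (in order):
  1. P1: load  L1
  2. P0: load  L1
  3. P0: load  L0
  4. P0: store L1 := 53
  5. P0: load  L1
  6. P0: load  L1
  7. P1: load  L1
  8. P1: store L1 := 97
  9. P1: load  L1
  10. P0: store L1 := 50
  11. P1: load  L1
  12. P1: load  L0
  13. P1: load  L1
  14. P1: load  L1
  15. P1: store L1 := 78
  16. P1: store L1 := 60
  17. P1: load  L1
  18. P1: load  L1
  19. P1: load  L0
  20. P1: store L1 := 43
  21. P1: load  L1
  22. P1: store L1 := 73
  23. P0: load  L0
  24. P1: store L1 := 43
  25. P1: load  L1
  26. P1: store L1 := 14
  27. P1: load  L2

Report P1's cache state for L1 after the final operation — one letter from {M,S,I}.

1. P1: load  L1  bus=[BusRd]  L1: P0=I P1=S  mem[L1]=60
2. P0: load  L1  bus=[BusRd]  L1: P0=S P1=S  mem[L1]=60
3. P0: load  L0  bus=[BusRd]  L0: P0=S P1=I  mem[L0]=40
4. P0: store L1 := 53  bus=[BusRdX]  L1: P0=M P1=I  mem[L1]=60
5. P0: load  L1  bus=[-]  L1: P0=M P1=I  mem[L1]=60
6. P0: load  L1  bus=[-]  L1: P0=M P1=I  mem[L1]=60
7. P1: load  L1  bus=[BusRd,Flush]  L1: P0=S P1=S  mem[L1]=53
8. P1: store L1 := 97  bus=[BusRdX]  L1: P0=I P1=M  mem[L1]=53
9. P1: load  L1  bus=[-]  L1: P0=I P1=M  mem[L1]=53
10. P0: store L1 := 50  bus=[BusRdX,Flush]  L1: P0=M P1=I  mem[L1]=97
11. P1: load  L1  bus=[BusRd,Flush]  L1: P0=S P1=S  mem[L1]=50
12. P1: load  L0  bus=[BusRd]  L0: P0=S P1=S  mem[L0]=40
13. P1: load  L1  bus=[-]  L1: P0=S P1=S  mem[L1]=50
14. P1: load  L1  bus=[-]  L1: P0=S P1=S  mem[L1]=50
15. P1: store L1 := 78  bus=[BusRdX]  L1: P0=I P1=M  mem[L1]=50
16. P1: store L1 := 60  bus=[-]  L1: P0=I P1=M  mem[L1]=50
17. P1: load  L1  bus=[-]  L1: P0=I P1=M  mem[L1]=50
18. P1: load  L1  bus=[-]  L1: P0=I P1=M  mem[L1]=50
19. P1: load  L0  bus=[-]  L0: P0=S P1=S  mem[L0]=40
20. P1: store L1 := 43  bus=[-]  L1: P0=I P1=M  mem[L1]=50
21. P1: load  L1  bus=[-]  L1: P0=I P1=M  mem[L1]=50
22. P1: store L1 := 73  bus=[-]  L1: P0=I P1=M  mem[L1]=50
23. P0: load  L0  bus=[-]  L0: P0=S P1=S  mem[L0]=40
24. P1: store L1 := 43  bus=[-]  L1: P0=I P1=M  mem[L1]=50
25. P1: load  L1  bus=[-]  L1: P0=I P1=M  mem[L1]=50
26. P1: store L1 := 14  bus=[-]  L1: P0=I P1=M  mem[L1]=50
27. P1: load  L2  bus=[BusRd]  L2: P0=I P1=S  mem[L2]=50

state = M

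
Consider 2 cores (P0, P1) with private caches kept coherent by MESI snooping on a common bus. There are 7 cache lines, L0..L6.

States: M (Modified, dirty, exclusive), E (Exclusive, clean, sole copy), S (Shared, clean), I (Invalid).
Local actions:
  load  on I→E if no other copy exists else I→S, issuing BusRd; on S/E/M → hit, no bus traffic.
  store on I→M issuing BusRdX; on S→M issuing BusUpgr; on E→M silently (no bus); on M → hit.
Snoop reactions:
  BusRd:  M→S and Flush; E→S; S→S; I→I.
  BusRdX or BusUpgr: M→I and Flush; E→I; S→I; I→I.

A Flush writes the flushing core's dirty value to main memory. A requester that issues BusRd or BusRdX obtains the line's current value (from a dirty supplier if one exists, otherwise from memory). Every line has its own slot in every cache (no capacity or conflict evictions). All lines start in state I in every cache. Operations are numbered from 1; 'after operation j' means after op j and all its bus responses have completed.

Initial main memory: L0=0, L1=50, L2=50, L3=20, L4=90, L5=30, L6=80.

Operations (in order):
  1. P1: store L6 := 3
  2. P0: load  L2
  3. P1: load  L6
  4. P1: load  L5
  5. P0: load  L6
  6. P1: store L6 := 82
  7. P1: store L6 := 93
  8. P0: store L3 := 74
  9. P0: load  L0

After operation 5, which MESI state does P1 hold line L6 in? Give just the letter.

[1] P1: store L6 := 3 | P0:I, P1:M(3) | bus: BusRdX
[2] P0: load  L2 | P0:E(50), P1:I | bus: BusRd
[3] P1: load  L6 | P0:I, P1:M(3) | bus: none
[4] P1: load  L5 | P0:I, P1:E(30) | bus: BusRd
[5] P0: load  L6 | P0:S(3), P1:S(3) | bus: BusRd,Flush
[6] P1: store L6 := 82 | P0:I, P1:M(82) | bus: BusUpgr
[7] P1: store L6 := 93 | P0:I, P1:M(93) | bus: none
[8] P0: store L3 := 74 | P0:M(74), P1:I | bus: BusRdX
[9] P0: load  L0 | P0:E(0), P1:I | bus: BusRd

state = S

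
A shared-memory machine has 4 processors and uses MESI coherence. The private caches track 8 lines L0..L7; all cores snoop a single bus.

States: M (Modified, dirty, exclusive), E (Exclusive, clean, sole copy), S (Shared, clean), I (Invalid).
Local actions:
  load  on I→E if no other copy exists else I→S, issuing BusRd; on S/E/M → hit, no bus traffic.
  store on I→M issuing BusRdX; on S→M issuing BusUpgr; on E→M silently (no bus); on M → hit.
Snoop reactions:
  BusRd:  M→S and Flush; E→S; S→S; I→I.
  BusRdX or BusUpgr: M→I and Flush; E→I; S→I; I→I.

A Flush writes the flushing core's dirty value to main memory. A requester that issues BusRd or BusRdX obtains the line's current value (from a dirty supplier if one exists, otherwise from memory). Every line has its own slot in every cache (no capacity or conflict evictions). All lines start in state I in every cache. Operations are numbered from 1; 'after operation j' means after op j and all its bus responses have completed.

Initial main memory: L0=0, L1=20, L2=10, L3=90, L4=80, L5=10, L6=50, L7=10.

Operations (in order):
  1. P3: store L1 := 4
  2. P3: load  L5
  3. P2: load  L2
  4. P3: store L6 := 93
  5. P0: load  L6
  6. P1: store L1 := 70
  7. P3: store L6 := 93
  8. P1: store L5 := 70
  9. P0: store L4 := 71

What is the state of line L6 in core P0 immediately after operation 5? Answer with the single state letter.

[1] P3: store L1 := 4 | P0:I, P1:I, P2:I, P3:M(4) | bus: BusRdX
[2] P3: load  L5 | P0:I, P1:I, P2:I, P3:E(10) | bus: BusRd
[3] P2: load  L2 | P0:I, P1:I, P2:E(10), P3:I | bus: BusRd
[4] P3: store L6 := 93 | P0:I, P1:I, P2:I, P3:M(93) | bus: BusRdX
[5] P0: load  L6 | P0:S(93), P1:I, P2:I, P3:S(93) | bus: BusRd,Flush
[6] P1: store L1 := 70 | P0:I, P1:M(70), P2:I, P3:I | bus: BusRdX,Flush
[7] P3: store L6 := 93 | P0:I, P1:I, P2:I, P3:M(93) | bus: BusUpgr
[8] P1: store L5 := 70 | P0:I, P1:M(70), P2:I, P3:I | bus: BusRdX
[9] P0: store L4 := 71 | P0:M(71), P1:I, P2:I, P3:I | bus: BusRdX

state = S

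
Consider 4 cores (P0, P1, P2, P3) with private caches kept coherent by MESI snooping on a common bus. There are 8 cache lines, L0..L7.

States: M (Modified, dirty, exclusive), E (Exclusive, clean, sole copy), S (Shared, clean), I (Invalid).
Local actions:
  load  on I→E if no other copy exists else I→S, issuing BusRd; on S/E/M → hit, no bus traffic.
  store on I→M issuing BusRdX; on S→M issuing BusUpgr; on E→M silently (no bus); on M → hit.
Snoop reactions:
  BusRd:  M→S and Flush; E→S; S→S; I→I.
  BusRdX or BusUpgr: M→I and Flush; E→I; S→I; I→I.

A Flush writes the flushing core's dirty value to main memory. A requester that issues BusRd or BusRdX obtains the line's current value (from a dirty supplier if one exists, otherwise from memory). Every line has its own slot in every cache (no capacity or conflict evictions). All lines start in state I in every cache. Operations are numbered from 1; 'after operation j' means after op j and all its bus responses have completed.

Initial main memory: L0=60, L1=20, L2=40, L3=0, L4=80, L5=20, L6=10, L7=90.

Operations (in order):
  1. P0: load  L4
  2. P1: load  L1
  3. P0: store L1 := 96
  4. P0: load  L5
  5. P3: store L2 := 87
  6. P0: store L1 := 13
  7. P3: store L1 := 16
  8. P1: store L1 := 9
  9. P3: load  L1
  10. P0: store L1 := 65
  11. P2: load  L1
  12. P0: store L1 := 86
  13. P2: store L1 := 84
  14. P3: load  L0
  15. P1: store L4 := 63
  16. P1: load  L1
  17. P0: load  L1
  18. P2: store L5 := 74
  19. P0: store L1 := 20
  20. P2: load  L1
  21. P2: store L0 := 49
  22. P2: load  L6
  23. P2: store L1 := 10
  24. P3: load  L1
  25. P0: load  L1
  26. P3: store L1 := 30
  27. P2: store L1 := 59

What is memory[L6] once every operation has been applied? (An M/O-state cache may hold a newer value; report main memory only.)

[1] P0: load  L4 | P0:E(80), P1:I, P2:I, P3:I | bus: BusRd
[2] P1: load  L1 | P0:I, P1:E(20), P2:I, P3:I | bus: BusRd
[3] P0: store L1 := 96 | P0:M(96), P1:I, P2:I, P3:I | bus: BusRdX
[4] P0: load  L5 | P0:E(20), P1:I, P2:I, P3:I | bus: BusRd
[5] P3: store L2 := 87 | P0:I, P1:I, P2:I, P3:M(87) | bus: BusRdX
[6] P0: store L1 := 13 | P0:M(13), P1:I, P2:I, P3:I | bus: none
[7] P3: store L1 := 16 | P0:I, P1:I, P2:I, P3:M(16) | bus: BusRdX,Flush
[8] P1: store L1 := 9 | P0:I, P1:M(9), P2:I, P3:I | bus: BusRdX,Flush
[9] P3: load  L1 | P0:I, P1:S(9), P2:I, P3:S(9) | bus: BusRd,Flush
[10] P0: store L1 := 65 | P0:M(65), P1:I, P2:I, P3:I | bus: BusRdX
[11] P2: load  L1 | P0:S(65), P1:I, P2:S(65), P3:I | bus: BusRd,Flush
[12] P0: store L1 := 86 | P0:M(86), P1:I, P2:I, P3:I | bus: BusUpgr
[13] P2: store L1 := 84 | P0:I, P1:I, P2:M(84), P3:I | bus: BusRdX,Flush
[14] P3: load  L0 | P0:I, P1:I, P2:I, P3:E(60) | bus: BusRd
[15] P1: store L4 := 63 | P0:I, P1:M(63), P2:I, P3:I | bus: BusRdX
[16] P1: load  L1 | P0:I, P1:S(84), P2:S(84), P3:I | bus: BusRd,Flush
[17] P0: load  L1 | P0:S(84), P1:S(84), P2:S(84), P3:I | bus: BusRd
[18] P2: store L5 := 74 | P0:I, P1:I, P2:M(74), P3:I | bus: BusRdX
[19] P0: store L1 := 20 | P0:M(20), P1:I, P2:I, P3:I | bus: BusUpgr
[20] P2: load  L1 | P0:S(20), P1:I, P2:S(20), P3:I | bus: BusRd,Flush
[21] P2: store L0 := 49 | P0:I, P1:I, P2:M(49), P3:I | bus: BusRdX
[22] P2: load  L6 | P0:I, P1:I, P2:E(10), P3:I | bus: BusRd
[23] P2: store L1 := 10 | P0:I, P1:I, P2:M(10), P3:I | bus: BusUpgr
[24] P3: load  L1 | P0:I, P1:I, P2:S(10), P3:S(10) | bus: BusRd,Flush
[25] P0: load  L1 | P0:S(10), P1:I, P2:S(10), P3:S(10) | bus: BusRd
[26] P3: store L1 := 30 | P0:I, P1:I, P2:I, P3:M(30) | bus: BusUpgr
[27] P2: store L1 := 59 | P0:I, P1:I, P2:M(59), P3:I | bus: BusRdX,Flush

memory[L6] = 10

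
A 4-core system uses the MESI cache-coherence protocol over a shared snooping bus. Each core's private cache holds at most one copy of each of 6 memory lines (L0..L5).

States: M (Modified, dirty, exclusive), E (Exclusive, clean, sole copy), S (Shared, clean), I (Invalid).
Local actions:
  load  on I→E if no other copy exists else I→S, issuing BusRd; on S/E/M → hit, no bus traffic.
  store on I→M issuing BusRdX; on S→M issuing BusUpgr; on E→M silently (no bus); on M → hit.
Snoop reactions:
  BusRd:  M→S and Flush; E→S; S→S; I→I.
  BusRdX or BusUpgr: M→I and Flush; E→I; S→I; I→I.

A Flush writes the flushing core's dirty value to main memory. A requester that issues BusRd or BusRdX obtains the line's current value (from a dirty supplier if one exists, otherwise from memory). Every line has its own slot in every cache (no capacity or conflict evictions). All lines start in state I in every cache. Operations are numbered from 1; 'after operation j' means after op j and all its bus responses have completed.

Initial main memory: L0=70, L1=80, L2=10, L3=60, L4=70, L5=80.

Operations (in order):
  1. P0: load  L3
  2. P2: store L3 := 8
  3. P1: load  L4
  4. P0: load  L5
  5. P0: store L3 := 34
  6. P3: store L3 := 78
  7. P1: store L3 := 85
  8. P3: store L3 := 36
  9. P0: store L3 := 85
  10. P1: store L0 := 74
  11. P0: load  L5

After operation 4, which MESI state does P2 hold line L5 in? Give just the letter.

state = I

1. P0: load  L3  bus=[BusRd]  L3: P0=E P1=I P2=I P3=I  mem[L3]=60
2. P2: store L3 := 8  bus=[BusRdX]  L3: P0=I P1=I P2=M P3=I  mem[L3]=60
3. P1: load  L4  bus=[BusRd]  L4: P0=I P1=E P2=I P3=I  mem[L4]=70
4. P0: load  L5  bus=[BusRd]  L5: P0=E P1=I P2=I P3=I  mem[L5]=80
5. P0: store L3 := 34  bus=[BusRdX,Flush]  L3: P0=M P1=I P2=I P3=I  mem[L3]=8
6. P3: store L3 := 78  bus=[BusRdX,Flush]  L3: P0=I P1=I P2=I P3=M  mem[L3]=34
7. P1: store L3 := 85  bus=[BusRdX,Flush]  L3: P0=I P1=M P2=I P3=I  mem[L3]=78
8. P3: store L3 := 36  bus=[BusRdX,Flush]  L3: P0=I P1=I P2=I P3=M  mem[L3]=85
9. P0: store L3 := 85  bus=[BusRdX,Flush]  L3: P0=M P1=I P2=I P3=I  mem[L3]=36
10. P1: store L0 := 74  bus=[BusRdX]  L0: P0=I P1=M P2=I P3=I  mem[L0]=70
11. P0: load  L5  bus=[-]  L5: P0=E P1=I P2=I P3=I  mem[L5]=80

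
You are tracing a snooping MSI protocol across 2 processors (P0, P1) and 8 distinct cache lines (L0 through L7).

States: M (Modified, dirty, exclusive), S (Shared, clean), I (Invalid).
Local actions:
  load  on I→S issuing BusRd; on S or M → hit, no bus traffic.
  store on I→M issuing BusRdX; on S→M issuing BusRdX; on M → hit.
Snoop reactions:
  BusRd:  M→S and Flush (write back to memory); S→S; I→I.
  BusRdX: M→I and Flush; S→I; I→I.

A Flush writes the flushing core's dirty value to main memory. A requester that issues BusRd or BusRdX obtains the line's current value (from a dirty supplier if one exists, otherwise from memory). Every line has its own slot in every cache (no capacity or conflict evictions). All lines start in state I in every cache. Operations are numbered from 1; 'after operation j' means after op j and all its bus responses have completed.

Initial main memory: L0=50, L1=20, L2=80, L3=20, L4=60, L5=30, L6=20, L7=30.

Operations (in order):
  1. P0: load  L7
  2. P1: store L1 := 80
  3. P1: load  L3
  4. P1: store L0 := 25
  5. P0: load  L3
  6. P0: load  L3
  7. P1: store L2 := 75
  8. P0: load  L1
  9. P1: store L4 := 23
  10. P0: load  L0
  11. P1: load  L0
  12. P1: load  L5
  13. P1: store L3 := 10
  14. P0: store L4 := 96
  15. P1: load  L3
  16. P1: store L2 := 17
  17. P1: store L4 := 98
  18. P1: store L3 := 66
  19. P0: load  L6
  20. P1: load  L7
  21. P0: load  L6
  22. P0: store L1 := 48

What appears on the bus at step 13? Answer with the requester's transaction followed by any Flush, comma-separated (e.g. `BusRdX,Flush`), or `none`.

[1] P0: load  L7 | P0:S(30), P1:I | bus: BusRd
[2] P1: store L1 := 80 | P0:I, P1:M(80) | bus: BusRdX
[3] P1: load  L3 | P0:I, P1:S(20) | bus: BusRd
[4] P1: store L0 := 25 | P0:I, P1:M(25) | bus: BusRdX
[5] P0: load  L3 | P0:S(20), P1:S(20) | bus: BusRd
[6] P0: load  L3 | P0:S(20), P1:S(20) | bus: none
[7] P1: store L2 := 75 | P0:I, P1:M(75) | bus: BusRdX
[8] P0: load  L1 | P0:S(80), P1:S(80) | bus: BusRd,Flush
[9] P1: store L4 := 23 | P0:I, P1:M(23) | bus: BusRdX
[10] P0: load  L0 | P0:S(25), P1:S(25) | bus: BusRd,Flush
[11] P1: load  L0 | P0:S(25), P1:S(25) | bus: none
[12] P1: load  L5 | P0:I, P1:S(30) | bus: BusRd
[13] P1: store L3 := 10 | P0:I, P1:M(10) | bus: BusRdX
[14] P0: store L4 := 96 | P0:M(96), P1:I | bus: BusRdX,Flush
[15] P1: load  L3 | P0:I, P1:M(10) | bus: none
[16] P1: store L2 := 17 | P0:I, P1:M(17) | bus: none
[17] P1: store L4 := 98 | P0:I, P1:M(98) | bus: BusRdX,Flush
[18] P1: store L3 := 66 | P0:I, P1:M(66) | bus: none
[19] P0: load  L6 | P0:S(20), P1:I | bus: BusRd
[20] P1: load  L7 | P0:S(30), P1:S(30) | bus: BusRd
[21] P0: load  L6 | P0:S(20), P1:I | bus: none
[22] P0: store L1 := 48 | P0:M(48), P1:I | bus: BusRdX

bus = BusRdX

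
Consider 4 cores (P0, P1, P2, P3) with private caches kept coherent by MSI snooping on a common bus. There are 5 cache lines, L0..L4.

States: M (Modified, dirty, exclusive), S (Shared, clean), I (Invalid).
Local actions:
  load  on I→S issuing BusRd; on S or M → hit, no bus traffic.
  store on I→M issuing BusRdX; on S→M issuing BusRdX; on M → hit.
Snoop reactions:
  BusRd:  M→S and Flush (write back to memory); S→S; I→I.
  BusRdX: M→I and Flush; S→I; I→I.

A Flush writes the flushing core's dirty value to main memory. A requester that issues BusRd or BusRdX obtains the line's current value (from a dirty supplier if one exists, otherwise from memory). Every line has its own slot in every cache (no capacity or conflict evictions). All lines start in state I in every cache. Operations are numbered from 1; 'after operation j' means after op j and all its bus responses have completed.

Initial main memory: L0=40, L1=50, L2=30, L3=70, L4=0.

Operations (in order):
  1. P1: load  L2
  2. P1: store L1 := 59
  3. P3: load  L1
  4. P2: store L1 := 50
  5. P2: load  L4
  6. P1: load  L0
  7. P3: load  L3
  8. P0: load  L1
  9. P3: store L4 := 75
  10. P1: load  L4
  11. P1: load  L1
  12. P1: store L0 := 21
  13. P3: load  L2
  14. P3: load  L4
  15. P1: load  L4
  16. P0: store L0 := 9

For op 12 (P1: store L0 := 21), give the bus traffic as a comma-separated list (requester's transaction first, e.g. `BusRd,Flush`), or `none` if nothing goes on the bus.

  op1 P1: load  L2 → I/S/I/I on L2; bus BusRd; mem=30
  op2 P1: store L1 := 59 → I/M/I/I on L1; bus BusRdX; mem=50
  op3 P3: load  L1 → I/S/I/S on L1; bus BusRd Flush; mem=59
  op4 P2: store L1 := 50 → I/I/M/I on L1; bus BusRdX; mem=59
  op5 P2: load  L4 → I/I/S/I on L4; bus BusRd; mem=0
  op6 P1: load  L0 → I/S/I/I on L0; bus BusRd; mem=40
  op7 P3: load  L3 → I/I/I/S on L3; bus BusRd; mem=70
  op8 P0: load  L1 → S/I/S/I on L1; bus BusRd Flush; mem=50
  op9 P3: store L4 := 75 → I/I/I/M on L4; bus BusRdX; mem=0
  op10 P1: load  L4 → I/S/I/S on L4; bus BusRd Flush; mem=75
  op11 P1: load  L1 → S/S/S/I on L1; bus BusRd; mem=50
  op12 P1: store L0 := 21 → I/M/I/I on L0; bus BusRdX; mem=40
  op13 P3: load  L2 → I/S/I/S on L2; bus BusRd; mem=30
  op14 P3: load  L4 → I/S/I/S on L4; bus (none); mem=75
  op15 P1: load  L4 → I/S/I/S on L4; bus (none); mem=75
  op16 P0: store L0 := 9 → M/I/I/I on L0; bus BusRdX Flush; mem=21

bus = BusRdX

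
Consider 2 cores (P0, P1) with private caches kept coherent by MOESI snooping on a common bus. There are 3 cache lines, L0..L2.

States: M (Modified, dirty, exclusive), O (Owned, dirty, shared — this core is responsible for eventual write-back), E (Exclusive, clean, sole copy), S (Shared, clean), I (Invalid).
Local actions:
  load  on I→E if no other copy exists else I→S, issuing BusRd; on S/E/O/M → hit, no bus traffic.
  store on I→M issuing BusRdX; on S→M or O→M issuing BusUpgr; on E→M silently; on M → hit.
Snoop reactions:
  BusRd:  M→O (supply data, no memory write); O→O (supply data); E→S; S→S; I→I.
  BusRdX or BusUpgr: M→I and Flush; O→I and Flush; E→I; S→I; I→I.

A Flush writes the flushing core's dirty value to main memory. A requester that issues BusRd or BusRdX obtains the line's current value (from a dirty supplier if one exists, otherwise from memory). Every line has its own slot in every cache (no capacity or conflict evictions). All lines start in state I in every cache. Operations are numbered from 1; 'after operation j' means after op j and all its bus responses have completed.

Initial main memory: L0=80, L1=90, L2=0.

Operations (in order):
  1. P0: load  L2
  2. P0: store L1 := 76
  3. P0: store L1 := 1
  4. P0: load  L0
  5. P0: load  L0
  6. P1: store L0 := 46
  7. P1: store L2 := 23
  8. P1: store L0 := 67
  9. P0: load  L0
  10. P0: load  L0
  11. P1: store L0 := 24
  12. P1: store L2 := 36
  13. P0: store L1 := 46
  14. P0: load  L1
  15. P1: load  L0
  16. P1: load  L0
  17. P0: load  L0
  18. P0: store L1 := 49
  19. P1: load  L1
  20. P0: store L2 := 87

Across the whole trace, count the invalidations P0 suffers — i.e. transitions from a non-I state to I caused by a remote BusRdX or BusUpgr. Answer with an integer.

  op1 P0: load  L2 → E/I on L2; bus BusRd; mem=0
  op2 P0: store L1 := 76 → M/I on L1; bus BusRdX; mem=90
  op3 P0: store L1 := 1 → M/I on L1; bus (none); mem=90
  op4 P0: load  L0 → E/I on L0; bus BusRd; mem=80
  op5 P0: load  L0 → E/I on L0; bus (none); mem=80
  op6 P1: store L0 := 46 → I/M on L0; bus BusRdX; mem=80
  op7 P1: store L2 := 23 → I/M on L2; bus BusRdX; mem=0
  op8 P1: store L0 := 67 → I/M on L0; bus (none); mem=80
  op9 P0: load  L0 → S/O on L0; bus BusRd; mem=80
  op10 P0: load  L0 → S/O on L0; bus (none); mem=80
  op11 P1: store L0 := 24 → I/M on L0; bus BusUpgr; mem=80
  op12 P1: store L2 := 36 → I/M on L2; bus (none); mem=0
  op13 P0: store L1 := 46 → M/I on L1; bus (none); mem=90
  op14 P0: load  L1 → M/I on L1; bus (none); mem=90
  op15 P1: load  L0 → I/M on L0; bus (none); mem=80
  op16 P1: load  L0 → I/M on L0; bus (none); mem=80
  op17 P0: load  L0 → S/O on L0; bus BusRd; mem=80
  op18 P0: store L1 := 49 → M/I on L1; bus (none); mem=90
  op19 P1: load  L1 → O/S on L1; bus BusRd; mem=90
  op20 P0: store L2 := 87 → M/I on L2; bus BusRdX Flush; mem=36

invalidations = 3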